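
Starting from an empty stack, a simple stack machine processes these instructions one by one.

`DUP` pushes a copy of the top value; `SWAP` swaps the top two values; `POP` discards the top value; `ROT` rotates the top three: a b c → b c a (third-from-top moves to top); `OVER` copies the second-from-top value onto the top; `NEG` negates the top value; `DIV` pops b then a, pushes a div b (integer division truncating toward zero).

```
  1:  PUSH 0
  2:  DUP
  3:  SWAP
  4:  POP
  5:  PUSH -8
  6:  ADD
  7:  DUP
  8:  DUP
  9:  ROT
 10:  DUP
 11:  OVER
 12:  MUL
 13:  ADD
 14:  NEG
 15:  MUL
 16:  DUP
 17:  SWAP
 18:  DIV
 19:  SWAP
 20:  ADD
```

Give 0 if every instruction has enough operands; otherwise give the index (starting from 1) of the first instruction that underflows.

PUSH 0  → [0]
DUP     → [0, 0]
SWAP    → [0, 0]
POP     → [0]
PUSH -8 → [0, -8]
ADD     → [-8]
DUP     → [-8, -8]
DUP     → [-8, -8, -8]
ROT     → [-8, -8, -8]
DUP     → [-8, -8, -8, -8]
OVER    → [-8, -8, -8, -8, -8]
MUL     → [-8, -8, -8, 64]
ADD     → [-8, -8, 56]
NEG     → [-8, -8, -56]
MUL     → [-8, 448]
DUP     → [-8, 448, 448]
SWAP    → [-8, 448, 448]
DIV     → [-8, 1]
SWAP    → [1, -8]
ADD     → [-7]

0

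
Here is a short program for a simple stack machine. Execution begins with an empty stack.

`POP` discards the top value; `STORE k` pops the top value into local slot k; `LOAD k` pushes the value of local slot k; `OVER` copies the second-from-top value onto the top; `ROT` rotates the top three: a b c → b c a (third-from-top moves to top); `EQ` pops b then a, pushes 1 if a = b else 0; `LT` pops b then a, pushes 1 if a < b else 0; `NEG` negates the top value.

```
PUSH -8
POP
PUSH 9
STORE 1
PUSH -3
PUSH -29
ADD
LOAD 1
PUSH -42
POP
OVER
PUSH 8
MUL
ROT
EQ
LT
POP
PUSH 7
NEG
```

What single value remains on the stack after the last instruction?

PUSH -8  -> -8
POP      -> (empty)
PUSH 9   -> 9
STORE 1  -> (empty)
PUSH -3  -> -3
PUSH -29 -> -3 -29
ADD      -> -32
LOAD 1   -> -32 9
PUSH -42 -> -32 9 -42
POP      -> -32 9
OVER     -> -32 9 -32
PUSH 8   -> -32 9 -32 8
MUL      -> -32 9 -256
ROT      -> 9 -256 -32
EQ       -> 9 0
LT       -> 0
POP      -> (empty)
PUSH 7   -> 7
NEG      -> -7

-7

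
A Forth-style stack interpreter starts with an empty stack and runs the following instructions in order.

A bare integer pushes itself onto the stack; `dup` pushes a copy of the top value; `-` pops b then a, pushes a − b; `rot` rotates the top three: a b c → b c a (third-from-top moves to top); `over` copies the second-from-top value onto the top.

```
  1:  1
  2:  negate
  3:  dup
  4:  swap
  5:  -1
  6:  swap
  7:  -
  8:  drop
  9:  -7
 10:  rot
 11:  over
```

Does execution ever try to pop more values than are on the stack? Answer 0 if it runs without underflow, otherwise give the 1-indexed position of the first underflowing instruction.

1       [1]
negate  [-1]
dup     [-1, -1]
swap    [-1, -1]
-1      [-1, -1, -1]
swap    [-1, -1, -1]
-       [-1, 0]
drop    [-1]
-7      [-1, -7]
rot  — needs 3 operands, stack has 2 → underflow

10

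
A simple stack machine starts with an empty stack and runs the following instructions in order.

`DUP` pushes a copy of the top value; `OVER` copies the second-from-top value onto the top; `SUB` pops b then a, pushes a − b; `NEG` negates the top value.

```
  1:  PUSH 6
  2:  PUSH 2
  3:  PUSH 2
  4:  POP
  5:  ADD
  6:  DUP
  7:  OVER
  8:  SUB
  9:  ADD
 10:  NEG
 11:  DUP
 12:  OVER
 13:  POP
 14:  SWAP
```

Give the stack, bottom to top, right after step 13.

[-8, -8]

PUSH 6  [6]
PUSH 2  [6, 2]
PUSH 2  [6, 2, 2]
POP     [6, 2]
ADD     [8]
DUP     [8, 8]
OVER    [8, 8, 8]
SUB     [8, 0]
ADD     [8]
NEG     [-8]
DUP     [-8, -8]
OVER    [-8, -8, -8]
POP     [-8, -8]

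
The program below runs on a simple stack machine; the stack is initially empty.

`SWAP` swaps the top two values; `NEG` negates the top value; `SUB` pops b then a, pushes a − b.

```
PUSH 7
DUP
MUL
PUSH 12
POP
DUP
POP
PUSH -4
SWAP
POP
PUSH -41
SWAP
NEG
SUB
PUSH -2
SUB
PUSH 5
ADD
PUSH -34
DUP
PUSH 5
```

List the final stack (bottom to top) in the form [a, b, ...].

[-38, -34, -34, 5]

PUSH 7    [7]
DUP       [7, 7]
MUL       [49]
PUSH 12   [49, 12]
POP       [49]
DUP       [49, 49]
POP       [49]
PUSH -4   [49, -4]
SWAP      [-4, 49]
POP       [-4]
PUSH -41  [-4, -41]
SWAP      [-41, -4]
NEG       [-41, 4]
SUB       [-45]
PUSH -2   [-45, -2]
SUB       [-43]
PUSH 5    [-43, 5]
ADD       [-38]
PUSH -34  [-38, -34]
DUP       [-38, -34, -34]
PUSH 5    [-38, -34, -34, 5]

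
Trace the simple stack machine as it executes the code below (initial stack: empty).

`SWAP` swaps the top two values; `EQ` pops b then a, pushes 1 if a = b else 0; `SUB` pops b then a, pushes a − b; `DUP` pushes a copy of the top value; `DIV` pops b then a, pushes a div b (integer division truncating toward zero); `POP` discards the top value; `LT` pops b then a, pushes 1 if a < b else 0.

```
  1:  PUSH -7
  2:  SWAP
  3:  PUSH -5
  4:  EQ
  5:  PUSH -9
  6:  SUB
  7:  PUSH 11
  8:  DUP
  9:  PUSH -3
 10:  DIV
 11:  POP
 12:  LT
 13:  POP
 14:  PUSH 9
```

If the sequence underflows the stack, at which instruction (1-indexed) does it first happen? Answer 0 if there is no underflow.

PUSH -7 -> [-7]
SWAP  — needs 2 operands, stack has 1 → underflow

2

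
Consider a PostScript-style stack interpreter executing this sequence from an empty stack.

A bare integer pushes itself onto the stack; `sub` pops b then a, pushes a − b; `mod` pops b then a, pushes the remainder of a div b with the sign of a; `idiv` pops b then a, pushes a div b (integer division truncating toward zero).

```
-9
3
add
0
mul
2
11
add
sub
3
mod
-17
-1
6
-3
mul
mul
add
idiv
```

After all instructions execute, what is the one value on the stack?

-1

-9    [-9]
3     [-9, 3]
add   [-6]
0     [-6, 0]
mul   [0]
2     [0, 2]
11    [0, 2, 11]
add   [0, 13]
sub   [-13]
3     [-13, 3]
mod   [-1]
-17   [-1, -17]
-1    [-1, -17, -1]
6     [-1, -17, -1, 6]
-3    [-1, -17, -1, 6, -3]
mul   [-1, -17, -1, -18]
mul   [-1, -17, 18]
add   [-1, 1]
idiv  [-1]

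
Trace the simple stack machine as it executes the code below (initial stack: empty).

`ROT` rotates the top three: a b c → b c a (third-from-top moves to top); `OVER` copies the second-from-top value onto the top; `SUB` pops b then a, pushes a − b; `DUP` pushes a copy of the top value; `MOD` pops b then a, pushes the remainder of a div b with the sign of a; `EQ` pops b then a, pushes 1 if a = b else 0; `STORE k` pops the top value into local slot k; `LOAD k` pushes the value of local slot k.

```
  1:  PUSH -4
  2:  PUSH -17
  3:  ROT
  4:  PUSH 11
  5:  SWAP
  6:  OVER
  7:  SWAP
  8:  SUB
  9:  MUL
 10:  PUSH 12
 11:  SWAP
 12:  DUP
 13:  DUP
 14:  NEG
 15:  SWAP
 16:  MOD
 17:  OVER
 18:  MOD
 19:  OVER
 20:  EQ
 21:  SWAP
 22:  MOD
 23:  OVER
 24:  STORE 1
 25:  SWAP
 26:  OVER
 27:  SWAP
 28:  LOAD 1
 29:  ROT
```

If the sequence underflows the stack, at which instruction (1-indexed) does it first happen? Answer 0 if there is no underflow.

3

PUSH -4   -4
PUSH -17  -4 -17
ROT  — needs 3 operands, stack has 2 → underflow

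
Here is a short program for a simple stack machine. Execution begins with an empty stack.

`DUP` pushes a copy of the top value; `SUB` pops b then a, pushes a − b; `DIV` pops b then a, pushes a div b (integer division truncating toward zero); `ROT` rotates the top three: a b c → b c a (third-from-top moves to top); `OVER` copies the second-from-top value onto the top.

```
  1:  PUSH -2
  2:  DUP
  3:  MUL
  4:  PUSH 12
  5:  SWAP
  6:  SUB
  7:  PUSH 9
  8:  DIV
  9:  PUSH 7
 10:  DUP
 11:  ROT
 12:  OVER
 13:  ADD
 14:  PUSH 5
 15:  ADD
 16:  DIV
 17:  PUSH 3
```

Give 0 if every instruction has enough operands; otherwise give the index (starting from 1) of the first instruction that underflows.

PUSH -2 → [-2]
DUP     → [-2, -2]
MUL     → [4]
PUSH 12 → [4, 12]
SWAP    → [12, 4]
SUB     → [8]
PUSH 9  → [8, 9]
DIV     → [0]
PUSH 7  → [0, 7]
DUP     → [0, 7, 7]
ROT     → [7, 7, 0]
OVER    → [7, 7, 0, 7]
ADD     → [7, 7, 7]
PUSH 5  → [7, 7, 7, 5]
ADD     → [7, 7, 12]
DIV     → [7, 0]
PUSH 3  → [7, 0, 3]

0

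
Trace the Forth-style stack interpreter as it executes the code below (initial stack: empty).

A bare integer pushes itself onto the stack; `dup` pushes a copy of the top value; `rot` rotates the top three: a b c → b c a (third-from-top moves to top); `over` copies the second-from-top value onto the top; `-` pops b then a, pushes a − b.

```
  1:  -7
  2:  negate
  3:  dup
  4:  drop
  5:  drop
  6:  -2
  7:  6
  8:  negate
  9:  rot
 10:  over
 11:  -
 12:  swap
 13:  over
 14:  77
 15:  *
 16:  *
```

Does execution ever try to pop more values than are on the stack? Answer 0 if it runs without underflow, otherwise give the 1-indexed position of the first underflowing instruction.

-7     -> -7
negate -> 7
dup    -> 7 7
drop   -> 7
drop   -> (empty)
-2     -> -2
6      -> -2 6
negate -> -2 -6
rot  — needs 3 operands, stack has 2 → underflow

9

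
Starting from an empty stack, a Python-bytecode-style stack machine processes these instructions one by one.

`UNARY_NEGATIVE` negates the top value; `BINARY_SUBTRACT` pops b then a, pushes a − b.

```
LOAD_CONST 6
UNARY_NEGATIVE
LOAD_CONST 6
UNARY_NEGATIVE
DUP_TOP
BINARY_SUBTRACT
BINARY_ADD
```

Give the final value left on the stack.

LOAD_CONST 6     [6]
UNARY_NEGATIVE   [-6]
LOAD_CONST 6     [-6, 6]
UNARY_NEGATIVE   [-6, -6]
DUP_TOP          [-6, -6, -6]
BINARY_SUBTRACT  [-6, 0]
BINARY_ADD       [-6]

-6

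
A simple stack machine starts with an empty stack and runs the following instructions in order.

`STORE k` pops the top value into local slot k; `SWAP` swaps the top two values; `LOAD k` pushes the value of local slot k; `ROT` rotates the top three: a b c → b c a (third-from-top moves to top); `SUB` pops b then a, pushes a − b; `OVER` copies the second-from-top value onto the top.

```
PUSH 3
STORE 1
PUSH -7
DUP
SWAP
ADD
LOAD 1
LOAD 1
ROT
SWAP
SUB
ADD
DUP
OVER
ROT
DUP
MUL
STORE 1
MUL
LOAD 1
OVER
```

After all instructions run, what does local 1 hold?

PUSH 3  → [3]
STORE 1 → []
PUSH -7 → [-7]
DUP     → [-7, -7]
SWAP    → [-7, -7]
ADD     → [-14]
LOAD 1  → [-14, 3]
LOAD 1  → [-14, 3, 3]
ROT     → [3, 3, -14]
SWAP    → [3, -14, 3]
SUB     → [3, -17]
ADD     → [-14]
DUP     → [-14, -14]
OVER    → [-14, -14, -14]
ROT     → [-14, -14, -14]
DUP     → [-14, -14, -14, -14]
MUL     → [-14, -14, 196]
STORE 1 → [-14, -14]
MUL     → [196]
LOAD 1  → [196, 196]
OVER    → [196, 196, 196]

196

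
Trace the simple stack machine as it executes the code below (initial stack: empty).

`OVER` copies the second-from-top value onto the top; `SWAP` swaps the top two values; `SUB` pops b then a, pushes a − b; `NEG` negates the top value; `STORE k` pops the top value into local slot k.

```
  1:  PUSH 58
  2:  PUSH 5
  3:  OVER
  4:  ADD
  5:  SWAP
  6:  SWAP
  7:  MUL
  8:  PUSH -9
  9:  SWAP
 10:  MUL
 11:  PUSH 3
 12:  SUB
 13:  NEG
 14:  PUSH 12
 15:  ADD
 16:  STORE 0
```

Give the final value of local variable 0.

PUSH 58 : [58]
PUSH 5  : [58, 5]
OVER    : [58, 5, 58]
ADD     : [58, 63]
SWAP    : [63, 58]
SWAP    : [58, 63]
MUL     : [3654]
PUSH -9 : [3654, -9]
SWAP    : [-9, 3654]
MUL     : [-32886]
PUSH 3  : [-32886, 3]
SUB     : [-32889]
NEG     : [32889]
PUSH 12 : [32889, 12]
ADD     : [32901]
STORE 0 : []

32901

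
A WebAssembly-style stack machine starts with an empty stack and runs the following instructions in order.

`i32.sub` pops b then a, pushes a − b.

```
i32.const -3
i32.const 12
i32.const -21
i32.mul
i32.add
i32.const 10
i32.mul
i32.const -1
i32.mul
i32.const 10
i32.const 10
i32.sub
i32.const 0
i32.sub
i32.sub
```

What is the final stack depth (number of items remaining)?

i32.const -3  : -3
i32.const 12  : -3 12
i32.const -21 : -3 12 -21
i32.mul       : -3 -252
i32.add       : -255
i32.const 10  : -255 10
i32.mul       : -2550
i32.const -1  : -2550 -1
i32.mul       : 2550
i32.const 10  : 2550 10
i32.const 10  : 2550 10 10
i32.sub       : 2550 0
i32.const 0   : 2550 0 0
i32.sub       : 2550 0
i32.sub       : 2550

1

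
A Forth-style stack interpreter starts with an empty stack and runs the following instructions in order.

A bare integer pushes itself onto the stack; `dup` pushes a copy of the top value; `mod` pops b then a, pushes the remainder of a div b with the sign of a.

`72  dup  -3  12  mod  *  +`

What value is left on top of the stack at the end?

72  → 72
dup → 72 72
-3  → 72 72 -3
12  → 72 72 -3 12
mod → 72 72 -3
*   → 72 -216
+   → -144

-144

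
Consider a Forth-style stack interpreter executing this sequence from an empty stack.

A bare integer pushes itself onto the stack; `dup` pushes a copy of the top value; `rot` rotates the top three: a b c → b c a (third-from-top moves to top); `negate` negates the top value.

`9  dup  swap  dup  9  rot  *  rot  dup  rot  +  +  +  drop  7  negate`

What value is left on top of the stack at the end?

-7

9      → [9]
dup    → [9, 9]
swap   → [9, 9]
dup    → [9, 9, 9]
9      → [9, 9, 9, 9]
rot    → [9, 9, 9, 9]
*      → [9, 9, 81]
rot    → [9, 81, 9]
dup    → [9, 81, 9, 9]
rot    → [9, 9, 9, 81]
+      → [9, 9, 90]
+      → [9, 99]
+      → [108]
drop   → []
7      → [7]
negate → [-7]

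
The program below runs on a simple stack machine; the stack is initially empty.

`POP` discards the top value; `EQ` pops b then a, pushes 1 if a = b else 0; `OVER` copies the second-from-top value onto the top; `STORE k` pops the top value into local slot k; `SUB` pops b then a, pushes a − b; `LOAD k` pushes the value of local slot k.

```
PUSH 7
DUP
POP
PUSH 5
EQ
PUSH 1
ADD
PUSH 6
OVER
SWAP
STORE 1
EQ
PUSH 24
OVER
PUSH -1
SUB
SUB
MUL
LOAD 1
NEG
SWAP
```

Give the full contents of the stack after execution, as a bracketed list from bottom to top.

PUSH 7  -> [7]
DUP     -> [7, 7]
POP     -> [7]
PUSH 5  -> [7, 5]
EQ      -> [0]
PUSH 1  -> [0, 1]
ADD     -> [1]
PUSH 6  -> [1, 6]
OVER    -> [1, 6, 1]
SWAP    -> [1, 1, 6]
STORE 1 -> [1, 1]
EQ      -> [1]
PUSH 24 -> [1, 24]
OVER    -> [1, 24, 1]
PUSH -1 -> [1, 24, 1, -1]
SUB     -> [1, 24, 2]
SUB     -> [1, 22]
MUL     -> [22]
LOAD 1  -> [22, 6]
NEG     -> [22, -6]
SWAP    -> [-6, 22]

[-6, 22]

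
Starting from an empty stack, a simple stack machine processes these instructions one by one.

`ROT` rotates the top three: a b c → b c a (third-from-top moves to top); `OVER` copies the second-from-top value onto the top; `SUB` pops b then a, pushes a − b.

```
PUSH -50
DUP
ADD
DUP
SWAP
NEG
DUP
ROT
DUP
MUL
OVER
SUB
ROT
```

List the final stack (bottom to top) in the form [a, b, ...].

[100, 9900, 100]

PUSH -50 → -50
DUP      → -50 -50
ADD      → -100
DUP      → -100 -100
SWAP     → -100 -100
NEG      → -100 100
DUP      → -100 100 100
ROT      → 100 100 -100
DUP      → 100 100 -100 -100
MUL      → 100 100 10000
OVER     → 100 100 10000 100
SUB      → 100 100 9900
ROT      → 100 9900 100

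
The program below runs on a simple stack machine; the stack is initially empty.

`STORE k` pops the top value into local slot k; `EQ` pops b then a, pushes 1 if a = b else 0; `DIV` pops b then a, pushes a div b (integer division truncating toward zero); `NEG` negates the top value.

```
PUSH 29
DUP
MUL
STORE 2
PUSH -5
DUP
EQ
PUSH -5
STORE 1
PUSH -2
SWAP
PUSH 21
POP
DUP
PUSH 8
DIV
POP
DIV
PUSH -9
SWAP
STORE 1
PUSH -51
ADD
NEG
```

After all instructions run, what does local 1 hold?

PUSH 29  : 29
DUP      : 29 29
MUL      : 841
STORE 2  : (empty)
PUSH -5  : -5
DUP      : -5 -5
EQ       : 1
PUSH -5  : 1 -5
STORE 1  : 1
PUSH -2  : 1 -2
SWAP     : -2 1
PUSH 21  : -2 1 21
POP      : -2 1
DUP      : -2 1 1
PUSH 8   : -2 1 1 8
DIV      : -2 1 0
POP      : -2 1
DIV      : -2
PUSH -9  : -2 -9
SWAP     : -9 -2
STORE 1  : -9
PUSH -51 : -9 -51
ADD      : -60
NEG      : 60

-2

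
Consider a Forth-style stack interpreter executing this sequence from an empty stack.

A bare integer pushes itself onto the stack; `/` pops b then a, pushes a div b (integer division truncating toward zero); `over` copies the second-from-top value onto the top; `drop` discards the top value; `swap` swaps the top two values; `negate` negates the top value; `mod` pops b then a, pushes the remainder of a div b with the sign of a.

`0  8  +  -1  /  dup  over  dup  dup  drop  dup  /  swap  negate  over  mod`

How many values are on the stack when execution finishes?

4

0      : [0]
8      : [0, 8]
+      : [8]
-1     : [8, -1]
/      : [-8]
dup    : [-8, -8]
over   : [-8, -8, -8]
dup    : [-8, -8, -8, -8]
dup    : [-8, -8, -8, -8, -8]
drop   : [-8, -8, -8, -8]
dup    : [-8, -8, -8, -8, -8]
/      : [-8, -8, -8, 1]
swap   : [-8, -8, 1, -8]
negate : [-8, -8, 1, 8]
over   : [-8, -8, 1, 8, 1]
mod    : [-8, -8, 1, 0]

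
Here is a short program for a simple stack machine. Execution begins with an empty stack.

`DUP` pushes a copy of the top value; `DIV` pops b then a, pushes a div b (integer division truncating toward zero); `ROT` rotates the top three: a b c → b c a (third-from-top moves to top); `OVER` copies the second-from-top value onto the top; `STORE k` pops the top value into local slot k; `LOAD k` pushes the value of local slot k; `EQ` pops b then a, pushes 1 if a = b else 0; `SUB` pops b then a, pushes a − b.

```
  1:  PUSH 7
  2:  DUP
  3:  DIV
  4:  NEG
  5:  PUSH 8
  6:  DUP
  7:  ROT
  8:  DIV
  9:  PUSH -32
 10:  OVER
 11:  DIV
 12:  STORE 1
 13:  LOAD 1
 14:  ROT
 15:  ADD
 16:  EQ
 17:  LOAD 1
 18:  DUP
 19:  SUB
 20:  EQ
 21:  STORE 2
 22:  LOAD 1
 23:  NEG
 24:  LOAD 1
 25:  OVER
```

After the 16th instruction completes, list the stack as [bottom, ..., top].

PUSH 7   : [7]
DUP      : [7, 7]
DIV      : [1]
NEG      : [-1]
PUSH 8   : [-1, 8]
DUP      : [-1, 8, 8]
ROT      : [8, 8, -1]
DIV      : [8, -8]
PUSH -32 : [8, -8, -32]
OVER     : [8, -8, -32, -8]
DIV      : [8, -8, 4]
STORE 1  : [8, -8]
LOAD 1   : [8, -8, 4]
ROT      : [-8, 4, 8]
ADD      : [-8, 12]
EQ       : [0]

[0]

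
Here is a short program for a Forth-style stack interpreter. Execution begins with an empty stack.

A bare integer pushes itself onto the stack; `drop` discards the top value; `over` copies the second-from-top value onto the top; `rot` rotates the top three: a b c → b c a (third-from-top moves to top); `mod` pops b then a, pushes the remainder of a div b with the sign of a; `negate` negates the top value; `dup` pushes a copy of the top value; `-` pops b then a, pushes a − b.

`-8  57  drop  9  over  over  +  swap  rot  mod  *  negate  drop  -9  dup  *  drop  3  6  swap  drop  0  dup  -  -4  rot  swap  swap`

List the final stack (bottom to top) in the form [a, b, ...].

-8     -> [-8]
57     -> [-8, 57]
drop   -> [-8]
9      -> [-8, 9]
over   -> [-8, 9, -8]
over   -> [-8, 9, -8, 9]
+      -> [-8, 9, 1]
swap   -> [-8, 1, 9]
rot    -> [1, 9, -8]
mod    -> [1, 1]
*      -> [1]
negate -> [-1]
drop   -> []
-9     -> [-9]
dup    -> [-9, -9]
*      -> [81]
drop   -> []
3      -> [3]
6      -> [3, 6]
swap   -> [6, 3]
drop   -> [6]
0      -> [6, 0]
dup    -> [6, 0, 0]
-      -> [6, 0]
-4     -> [6, 0, -4]
rot    -> [0, -4, 6]
swap   -> [0, 6, -4]
swap   -> [0, -4, 6]

[0, -4, 6]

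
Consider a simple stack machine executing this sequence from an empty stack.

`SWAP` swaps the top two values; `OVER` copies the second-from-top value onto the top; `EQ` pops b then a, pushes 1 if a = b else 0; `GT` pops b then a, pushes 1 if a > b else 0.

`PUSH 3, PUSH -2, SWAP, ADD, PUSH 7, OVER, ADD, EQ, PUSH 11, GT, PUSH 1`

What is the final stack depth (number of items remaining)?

2

PUSH 3  → 3
PUSH -2 → 3 -2
SWAP    → -2 3
ADD     → 1
PUSH 7  → 1 7
OVER    → 1 7 1
ADD     → 1 8
EQ      → 0
PUSH 11 → 0 11
GT      → 0
PUSH 1  → 0 1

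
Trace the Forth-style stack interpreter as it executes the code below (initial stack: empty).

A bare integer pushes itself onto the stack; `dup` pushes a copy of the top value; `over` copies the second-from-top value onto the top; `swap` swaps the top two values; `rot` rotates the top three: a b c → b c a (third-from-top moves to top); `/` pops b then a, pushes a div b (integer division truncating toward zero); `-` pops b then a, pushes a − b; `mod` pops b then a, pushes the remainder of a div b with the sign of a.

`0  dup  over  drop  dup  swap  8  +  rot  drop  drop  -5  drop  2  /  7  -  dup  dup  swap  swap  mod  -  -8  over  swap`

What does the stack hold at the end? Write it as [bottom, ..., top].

0    -> 0
dup  -> 0 0
over -> 0 0 0
drop -> 0 0
dup  -> 0 0 0
swap -> 0 0 0
8    -> 0 0 0 8
+    -> 0 0 8
rot  -> 0 8 0
drop -> 0 8
drop -> 0
-5   -> 0 -5
drop -> 0
2    -> 0 2
/    -> 0
7    -> 0 7
-    -> -7
dup  -> -7 -7
dup  -> -7 -7 -7
swap -> -7 -7 -7
swap -> -7 -7 -7
mod  -> -7 0
-    -> -7
-8   -> -7 -8
over -> -7 -8 -7
swap -> -7 -7 -8

[-7, -7, -8]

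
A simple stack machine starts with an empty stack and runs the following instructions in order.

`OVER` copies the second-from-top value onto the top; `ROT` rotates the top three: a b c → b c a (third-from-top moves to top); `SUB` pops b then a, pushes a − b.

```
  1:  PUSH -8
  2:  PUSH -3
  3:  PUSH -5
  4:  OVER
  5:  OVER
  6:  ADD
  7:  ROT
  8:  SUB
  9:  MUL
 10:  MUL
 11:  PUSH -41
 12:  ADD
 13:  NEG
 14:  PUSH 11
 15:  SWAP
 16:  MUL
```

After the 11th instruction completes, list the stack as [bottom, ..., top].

PUSH -8  : [-8]
PUSH -3  : [-8, -3]
PUSH -5  : [-8, -3, -5]
OVER     : [-8, -3, -5, -3]
OVER     : [-8, -3, -5, -3, -5]
ADD      : [-8, -3, -5, -8]
ROT      : [-8, -5, -8, -3]
SUB      : [-8, -5, -5]
MUL      : [-8, 25]
MUL      : [-200]
PUSH -41 : [-200, -41]

[-200, -41]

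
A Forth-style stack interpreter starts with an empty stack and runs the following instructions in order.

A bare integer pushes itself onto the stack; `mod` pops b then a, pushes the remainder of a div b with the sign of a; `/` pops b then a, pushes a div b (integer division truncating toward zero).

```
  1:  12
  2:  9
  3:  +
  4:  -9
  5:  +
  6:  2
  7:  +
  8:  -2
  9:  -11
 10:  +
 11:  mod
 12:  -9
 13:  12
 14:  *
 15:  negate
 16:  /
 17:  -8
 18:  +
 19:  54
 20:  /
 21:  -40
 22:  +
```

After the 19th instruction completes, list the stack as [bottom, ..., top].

[-8, 54]

12     → [12]
9      → [12, 9]
+      → [21]
-9     → [21, -9]
+      → [12]
2      → [12, 2]
+      → [14]
-2     → [14, -2]
-11    → [14, -2, -11]
+      → [14, -13]
mod    → [1]
-9     → [1, -9]
12     → [1, -9, 12]
*      → [1, -108]
negate → [1, 108]
/      → [0]
-8     → [0, -8]
+      → [-8]
54     → [-8, 54]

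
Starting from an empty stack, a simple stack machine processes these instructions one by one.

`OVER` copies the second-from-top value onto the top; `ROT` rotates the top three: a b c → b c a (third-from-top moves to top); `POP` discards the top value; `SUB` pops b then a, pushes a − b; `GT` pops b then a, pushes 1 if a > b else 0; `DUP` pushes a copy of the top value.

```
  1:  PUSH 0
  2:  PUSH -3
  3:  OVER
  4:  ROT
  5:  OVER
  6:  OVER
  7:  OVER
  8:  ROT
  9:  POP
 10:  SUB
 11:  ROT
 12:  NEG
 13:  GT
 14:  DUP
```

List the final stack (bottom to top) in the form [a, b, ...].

[-3, 0, 0, 0]

PUSH 0  → 0
PUSH -3 → 0 -3
OVER    → 0 -3 0
ROT     → -3 0 0
OVER    → -3 0 0 0
OVER    → -3 0 0 0 0
OVER    → -3 0 0 0 0 0
ROT     → -3 0 0 0 0 0
POP     → -3 0 0 0 0
SUB     → -3 0 0 0
ROT     → -3 0 0 0
NEG     → -3 0 0 0
GT      → -3 0 0
DUP     → -3 0 0 0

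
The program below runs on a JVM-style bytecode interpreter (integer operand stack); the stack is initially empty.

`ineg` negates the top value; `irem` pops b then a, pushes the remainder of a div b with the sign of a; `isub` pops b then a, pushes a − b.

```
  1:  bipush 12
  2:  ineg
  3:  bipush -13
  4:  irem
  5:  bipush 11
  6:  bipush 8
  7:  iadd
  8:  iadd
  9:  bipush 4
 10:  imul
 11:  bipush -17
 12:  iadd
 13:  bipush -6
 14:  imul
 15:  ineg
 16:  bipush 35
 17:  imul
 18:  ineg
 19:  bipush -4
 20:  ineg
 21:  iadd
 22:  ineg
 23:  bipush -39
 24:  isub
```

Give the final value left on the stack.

2345

bipush 12  : [12]
ineg       : [-12]
bipush -13 : [-12, -13]
irem       : [-12]
bipush 11  : [-12, 11]
bipush 8   : [-12, 11, 8]
iadd       : [-12, 19]
iadd       : [7]
bipush 4   : [7, 4]
imul       : [28]
bipush -17 : [28, -17]
iadd       : [11]
bipush -6  : [11, -6]
imul       : [-66]
ineg       : [66]
bipush 35  : [66, 35]
imul       : [2310]
ineg       : [-2310]
bipush -4  : [-2310, -4]
ineg       : [-2310, 4]
iadd       : [-2306]
ineg       : [2306]
bipush -39 : [2306, -39]
isub       : [2345]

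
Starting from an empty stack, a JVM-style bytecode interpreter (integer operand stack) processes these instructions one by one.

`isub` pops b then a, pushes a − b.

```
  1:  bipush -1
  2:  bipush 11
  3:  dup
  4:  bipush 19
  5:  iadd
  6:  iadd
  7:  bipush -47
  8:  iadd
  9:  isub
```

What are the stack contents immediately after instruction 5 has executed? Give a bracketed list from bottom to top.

[-1, 11, 30]

bipush -1  [-1]
bipush 11  [-1, 11]
dup        [-1, 11, 11]
bipush 19  [-1, 11, 11, 19]
iadd       [-1, 11, 30]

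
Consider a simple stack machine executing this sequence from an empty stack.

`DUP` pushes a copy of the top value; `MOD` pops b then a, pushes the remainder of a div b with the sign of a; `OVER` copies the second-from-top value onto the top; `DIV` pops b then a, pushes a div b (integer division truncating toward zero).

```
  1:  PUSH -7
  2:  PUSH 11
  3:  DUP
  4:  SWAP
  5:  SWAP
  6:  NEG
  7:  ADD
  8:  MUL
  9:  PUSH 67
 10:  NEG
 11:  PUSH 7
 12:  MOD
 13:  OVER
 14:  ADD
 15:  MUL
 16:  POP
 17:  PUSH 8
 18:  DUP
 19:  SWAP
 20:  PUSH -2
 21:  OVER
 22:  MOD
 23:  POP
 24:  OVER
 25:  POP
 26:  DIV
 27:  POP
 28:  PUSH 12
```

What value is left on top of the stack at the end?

12

PUSH -7 → [-7]
PUSH 11 → [-7, 11]
DUP     → [-7, 11, 11]
SWAP    → [-7, 11, 11]
SWAP    → [-7, 11, 11]
NEG     → [-7, 11, -11]
ADD     → [-7, 0]
MUL     → [0]
PUSH 67 → [0, 67]
NEG     → [0, -67]
PUSH 7  → [0, -67, 7]
MOD     → [0, -4]
OVER    → [0, -4, 0]
ADD     → [0, -4]
MUL     → [0]
POP     → []
PUSH 8  → [8]
DUP     → [8, 8]
SWAP    → [8, 8]
PUSH -2 → [8, 8, -2]
OVER    → [8, 8, -2, 8]
MOD     → [8, 8, -2]
POP     → [8, 8]
OVER    → [8, 8, 8]
POP     → [8, 8]
DIV     → [1]
POP     → []
PUSH 12 → [12]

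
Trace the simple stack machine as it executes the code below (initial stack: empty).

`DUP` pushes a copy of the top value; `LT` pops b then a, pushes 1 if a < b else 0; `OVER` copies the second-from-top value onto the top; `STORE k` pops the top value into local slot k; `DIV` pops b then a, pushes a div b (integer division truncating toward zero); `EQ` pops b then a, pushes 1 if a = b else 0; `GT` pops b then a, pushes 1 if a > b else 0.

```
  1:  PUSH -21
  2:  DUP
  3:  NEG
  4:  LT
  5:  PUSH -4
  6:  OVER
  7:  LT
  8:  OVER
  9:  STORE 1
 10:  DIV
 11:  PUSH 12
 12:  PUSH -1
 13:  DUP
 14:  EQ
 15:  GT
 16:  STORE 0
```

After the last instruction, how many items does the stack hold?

PUSH -21 : [-21]
DUP      : [-21, -21]
NEG      : [-21, 21]
LT       : [1]
PUSH -4  : [1, -4]
OVER     : [1, -4, 1]
LT       : [1, 1]
OVER     : [1, 1, 1]
STORE 1  : [1, 1]
DIV      : [1]
PUSH 12  : [1, 12]
PUSH -1  : [1, 12, -1]
DUP      : [1, 12, -1, -1]
EQ       : [1, 12, 1]
GT       : [1, 1]
STORE 0  : [1]

1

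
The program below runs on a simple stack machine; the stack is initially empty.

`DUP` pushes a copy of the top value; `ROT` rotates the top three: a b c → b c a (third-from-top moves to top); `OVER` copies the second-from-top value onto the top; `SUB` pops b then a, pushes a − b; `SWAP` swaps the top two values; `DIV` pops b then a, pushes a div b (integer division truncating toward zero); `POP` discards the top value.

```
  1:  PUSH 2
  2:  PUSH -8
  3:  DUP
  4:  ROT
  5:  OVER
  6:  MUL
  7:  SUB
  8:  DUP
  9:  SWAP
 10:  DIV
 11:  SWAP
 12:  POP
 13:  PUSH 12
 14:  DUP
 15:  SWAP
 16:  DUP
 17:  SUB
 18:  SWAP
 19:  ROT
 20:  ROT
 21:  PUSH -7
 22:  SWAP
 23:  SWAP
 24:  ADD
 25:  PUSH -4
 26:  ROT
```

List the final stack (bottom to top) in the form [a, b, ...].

PUSH 2  → [2]
PUSH -8 → [2, -8]
DUP     → [2, -8, -8]
ROT     → [-8, -8, 2]
OVER    → [-8, -8, 2, -8]
MUL     → [-8, -8, -16]
SUB     → [-8, 8]
DUP     → [-8, 8, 8]
SWAP    → [-8, 8, 8]
DIV     → [-8, 1]
SWAP    → [1, -8]
POP     → [1]
PUSH 12 → [1, 12]
DUP     → [1, 12, 12]
SWAP    → [1, 12, 12]
DUP     → [1, 12, 12, 12]
SUB     → [1, 12, 0]
SWAP    → [1, 0, 12]
ROT     → [0, 12, 1]
ROT     → [12, 1, 0]
PUSH -7 → [12, 1, 0, -7]
SWAP    → [12, 1, -7, 0]
SWAP    → [12, 1, 0, -7]
ADD     → [12, 1, -7]
PUSH -4 → [12, 1, -7, -4]
ROT     → [12, -7, -4, 1]

[12, -7, -4, 1]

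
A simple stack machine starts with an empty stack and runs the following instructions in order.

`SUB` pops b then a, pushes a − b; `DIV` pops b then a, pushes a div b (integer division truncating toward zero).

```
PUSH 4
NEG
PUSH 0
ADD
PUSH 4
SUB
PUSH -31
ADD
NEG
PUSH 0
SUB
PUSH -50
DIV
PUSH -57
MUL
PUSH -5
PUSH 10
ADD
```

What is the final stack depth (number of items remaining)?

2

PUSH 4   -> [4]
NEG      -> [-4]
PUSH 0   -> [-4, 0]
ADD      -> [-4]
PUSH 4   -> [-4, 4]
SUB      -> [-8]
PUSH -31 -> [-8, -31]
ADD      -> [-39]
NEG      -> [39]
PUSH 0   -> [39, 0]
SUB      -> [39]
PUSH -50 -> [39, -50]
DIV      -> [0]
PUSH -57 -> [0, -57]
MUL      -> [0]
PUSH -5  -> [0, -5]
PUSH 10  -> [0, -5, 10]
ADD      -> [0, 5]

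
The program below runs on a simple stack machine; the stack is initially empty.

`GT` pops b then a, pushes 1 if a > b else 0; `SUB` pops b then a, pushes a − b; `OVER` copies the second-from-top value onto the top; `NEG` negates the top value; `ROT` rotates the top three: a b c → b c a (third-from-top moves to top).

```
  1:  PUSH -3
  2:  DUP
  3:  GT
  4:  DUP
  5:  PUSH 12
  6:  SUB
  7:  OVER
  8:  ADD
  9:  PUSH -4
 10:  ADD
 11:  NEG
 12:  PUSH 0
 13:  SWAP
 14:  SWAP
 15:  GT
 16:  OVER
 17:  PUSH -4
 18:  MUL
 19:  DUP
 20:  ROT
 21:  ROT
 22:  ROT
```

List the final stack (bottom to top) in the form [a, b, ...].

PUSH -3 : -3
DUP     : -3 -3
GT      : 0
DUP     : 0 0
PUSH 12 : 0 0 12
SUB     : 0 -12
OVER    : 0 -12 0
ADD     : 0 -12
PUSH -4 : 0 -12 -4
ADD     : 0 -16
NEG     : 0 16
PUSH 0  : 0 16 0
SWAP    : 0 0 16
SWAP    : 0 16 0
GT      : 0 1
OVER    : 0 1 0
PUSH -4 : 0 1 0 -4
MUL     : 0 1 0
DUP     : 0 1 0 0
ROT     : 0 0 0 1
ROT     : 0 0 1 0
ROT     : 0 1 0 0

[0, 1, 0, 0]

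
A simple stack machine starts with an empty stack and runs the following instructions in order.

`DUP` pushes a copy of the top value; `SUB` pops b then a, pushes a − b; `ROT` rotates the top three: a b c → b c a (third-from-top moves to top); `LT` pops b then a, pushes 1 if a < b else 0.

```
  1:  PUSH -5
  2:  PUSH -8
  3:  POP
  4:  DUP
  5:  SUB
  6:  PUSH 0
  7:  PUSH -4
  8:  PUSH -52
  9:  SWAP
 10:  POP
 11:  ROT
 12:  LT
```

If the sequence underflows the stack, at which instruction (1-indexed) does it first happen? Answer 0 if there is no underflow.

0

PUSH -5   -5
PUSH -8   -5 -8
POP       -5
DUP       -5 -5
SUB       0
PUSH 0    0 0
PUSH -4   0 0 -4
PUSH -52  0 0 -4 -52
SWAP      0 0 -52 -4
POP       0 0 -52
ROT       0 -52 0
LT        0 1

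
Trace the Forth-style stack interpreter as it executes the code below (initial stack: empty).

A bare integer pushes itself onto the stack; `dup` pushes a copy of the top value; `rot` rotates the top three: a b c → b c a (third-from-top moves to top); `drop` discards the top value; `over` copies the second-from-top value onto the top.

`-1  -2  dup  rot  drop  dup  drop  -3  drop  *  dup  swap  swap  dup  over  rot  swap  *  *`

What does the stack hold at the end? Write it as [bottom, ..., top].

[4, 64]

-1   → [-1]
-2   → [-1, -2]
dup  → [-1, -2, -2]
rot  → [-2, -2, -1]
drop → [-2, -2]
dup  → [-2, -2, -2]
drop → [-2, -2]
-3   → [-2, -2, -3]
drop → [-2, -2]
*    → [4]
dup  → [4, 4]
swap → [4, 4]
swap → [4, 4]
dup  → [4, 4, 4]
over → [4, 4, 4, 4]
rot  → [4, 4, 4, 4]
swap → [4, 4, 4, 4]
*    → [4, 4, 16]
*    → [4, 64]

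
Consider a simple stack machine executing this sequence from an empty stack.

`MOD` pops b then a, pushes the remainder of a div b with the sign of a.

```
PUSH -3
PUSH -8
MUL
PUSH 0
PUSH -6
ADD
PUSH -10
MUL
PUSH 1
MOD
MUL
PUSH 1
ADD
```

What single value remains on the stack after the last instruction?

PUSH -3  -> -3
PUSH -8  -> -3 -8
MUL      -> 24
PUSH 0   -> 24 0
PUSH -6  -> 24 0 -6
ADD      -> 24 -6
PUSH -10 -> 24 -6 -10
MUL      -> 24 60
PUSH 1   -> 24 60 1
MOD      -> 24 0
MUL      -> 0
PUSH 1   -> 0 1
ADD      -> 1

1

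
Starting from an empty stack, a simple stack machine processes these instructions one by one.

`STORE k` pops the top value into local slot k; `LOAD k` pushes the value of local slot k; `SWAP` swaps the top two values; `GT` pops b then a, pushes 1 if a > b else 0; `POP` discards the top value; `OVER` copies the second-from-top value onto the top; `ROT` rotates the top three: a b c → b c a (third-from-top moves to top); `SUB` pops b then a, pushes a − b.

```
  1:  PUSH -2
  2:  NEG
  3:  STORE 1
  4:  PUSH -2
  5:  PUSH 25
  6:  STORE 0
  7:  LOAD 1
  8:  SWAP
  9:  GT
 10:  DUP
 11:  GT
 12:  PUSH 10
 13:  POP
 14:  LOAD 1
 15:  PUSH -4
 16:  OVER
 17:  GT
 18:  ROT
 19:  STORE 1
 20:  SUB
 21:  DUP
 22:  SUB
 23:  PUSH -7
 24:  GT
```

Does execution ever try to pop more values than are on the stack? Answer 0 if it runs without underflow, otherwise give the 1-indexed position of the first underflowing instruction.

0

PUSH -2 -> [-2]
NEG     -> [2]
STORE 1 -> []
PUSH -2 -> [-2]
PUSH 25 -> [-2, 25]
STORE 0 -> [-2]
LOAD 1  -> [-2, 2]
SWAP    -> [2, -2]
GT      -> [1]
DUP     -> [1, 1]
GT      -> [0]
PUSH 10 -> [0, 10]
POP     -> [0]
LOAD 1  -> [0, 2]
PUSH -4 -> [0, 2, -4]
OVER    -> [0, 2, -4, 2]
GT      -> [0, 2, 0]
ROT     -> [2, 0, 0]
STORE 1 -> [2, 0]
SUB     -> [2]
DUP     -> [2, 2]
SUB     -> [0]
PUSH -7 -> [0, -7]
GT      -> [1]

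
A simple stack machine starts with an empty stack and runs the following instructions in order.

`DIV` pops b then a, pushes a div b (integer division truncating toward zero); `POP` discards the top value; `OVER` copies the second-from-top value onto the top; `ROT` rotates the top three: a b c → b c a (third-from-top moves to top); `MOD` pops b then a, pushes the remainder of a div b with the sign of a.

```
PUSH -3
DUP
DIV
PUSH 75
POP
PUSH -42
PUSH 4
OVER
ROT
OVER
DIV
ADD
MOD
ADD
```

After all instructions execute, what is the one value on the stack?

5

PUSH -3  -> -3
DUP      -> -3 -3
DIV      -> 1
PUSH 75  -> 1 75
POP      -> 1
PUSH -42 -> 1 -42
PUSH 4   -> 1 -42 4
OVER     -> 1 -42 4 -42
ROT      -> 1 4 -42 -42
OVER     -> 1 4 -42 -42 -42
DIV      -> 1 4 -42 1
ADD      -> 1 4 -41
MOD      -> 1 4
ADD      -> 5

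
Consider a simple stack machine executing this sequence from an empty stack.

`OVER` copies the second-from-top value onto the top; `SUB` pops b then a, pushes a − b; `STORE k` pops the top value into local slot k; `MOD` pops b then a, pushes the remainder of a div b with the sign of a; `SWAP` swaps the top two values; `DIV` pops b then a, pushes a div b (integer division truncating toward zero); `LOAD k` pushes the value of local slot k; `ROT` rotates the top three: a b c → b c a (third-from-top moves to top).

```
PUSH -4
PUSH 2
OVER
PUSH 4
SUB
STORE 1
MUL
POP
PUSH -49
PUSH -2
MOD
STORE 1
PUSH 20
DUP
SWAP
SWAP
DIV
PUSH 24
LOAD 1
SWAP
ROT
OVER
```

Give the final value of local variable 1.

PUSH -4  -> -4
PUSH 2   -> -4 2
OVER     -> -4 2 -4
PUSH 4   -> -4 2 -4 4
SUB      -> -4 2 -8
STORE 1  -> -4 2
MUL      -> -8
POP      -> (empty)
PUSH -49 -> -49
PUSH -2  -> -49 -2
MOD      -> -1
STORE 1  -> (empty)
PUSH 20  -> 20
DUP      -> 20 20
SWAP     -> 20 20
SWAP     -> 20 20
DIV      -> 1
PUSH 24  -> 1 24
LOAD 1   -> 1 24 -1
SWAP     -> 1 -1 24
ROT      -> -1 24 1
OVER     -> -1 24 1 24

-1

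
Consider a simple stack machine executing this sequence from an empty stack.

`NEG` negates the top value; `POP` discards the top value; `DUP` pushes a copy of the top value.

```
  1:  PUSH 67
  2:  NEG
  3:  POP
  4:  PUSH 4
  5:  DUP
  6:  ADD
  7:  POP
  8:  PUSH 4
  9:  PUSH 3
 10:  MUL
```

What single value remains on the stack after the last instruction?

PUSH 67 -> [67]
NEG     -> [-67]
POP     -> []
PUSH 4  -> [4]
DUP     -> [4, 4]
ADD     -> [8]
POP     -> []
PUSH 4  -> [4]
PUSH 3  -> [4, 3]
MUL     -> [12]

12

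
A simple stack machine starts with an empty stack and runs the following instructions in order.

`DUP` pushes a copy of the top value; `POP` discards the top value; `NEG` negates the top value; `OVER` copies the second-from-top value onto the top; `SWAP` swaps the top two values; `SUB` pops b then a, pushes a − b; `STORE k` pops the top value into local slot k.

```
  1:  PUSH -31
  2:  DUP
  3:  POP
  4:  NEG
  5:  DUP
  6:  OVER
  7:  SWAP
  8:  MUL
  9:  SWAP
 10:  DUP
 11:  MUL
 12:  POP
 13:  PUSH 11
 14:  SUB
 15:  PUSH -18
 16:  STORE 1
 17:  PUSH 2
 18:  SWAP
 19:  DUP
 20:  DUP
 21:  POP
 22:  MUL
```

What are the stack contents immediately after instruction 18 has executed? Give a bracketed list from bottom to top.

[2, 950]

PUSH -31 : [-31]
DUP      : [-31, -31]
POP      : [-31]
NEG      : [31]
DUP      : [31, 31]
OVER     : [31, 31, 31]
SWAP     : [31, 31, 31]
MUL      : [31, 961]
SWAP     : [961, 31]
DUP      : [961, 31, 31]
MUL      : [961, 961]
POP      : [961]
PUSH 11  : [961, 11]
SUB      : [950]
PUSH -18 : [950, -18]
STORE 1  : [950]
PUSH 2   : [950, 2]
SWAP     : [2, 950]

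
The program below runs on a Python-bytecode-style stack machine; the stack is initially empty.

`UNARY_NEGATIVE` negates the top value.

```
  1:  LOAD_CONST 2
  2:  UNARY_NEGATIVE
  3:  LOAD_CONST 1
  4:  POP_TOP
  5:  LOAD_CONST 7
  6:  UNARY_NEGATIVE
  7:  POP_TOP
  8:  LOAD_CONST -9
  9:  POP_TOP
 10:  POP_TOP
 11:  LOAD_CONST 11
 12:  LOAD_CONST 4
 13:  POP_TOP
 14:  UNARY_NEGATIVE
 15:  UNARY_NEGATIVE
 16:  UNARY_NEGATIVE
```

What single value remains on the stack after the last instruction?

-11

LOAD_CONST 2   : 2
UNARY_NEGATIVE : -2
LOAD_CONST 1   : -2 1
POP_TOP        : -2
LOAD_CONST 7   : -2 7
UNARY_NEGATIVE : -2 -7
POP_TOP        : -2
LOAD_CONST -9  : -2 -9
POP_TOP        : -2
POP_TOP        : (empty)
LOAD_CONST 11  : 11
LOAD_CONST 4   : 11 4
POP_TOP        : 11
UNARY_NEGATIVE : -11
UNARY_NEGATIVE : 11
UNARY_NEGATIVE : -11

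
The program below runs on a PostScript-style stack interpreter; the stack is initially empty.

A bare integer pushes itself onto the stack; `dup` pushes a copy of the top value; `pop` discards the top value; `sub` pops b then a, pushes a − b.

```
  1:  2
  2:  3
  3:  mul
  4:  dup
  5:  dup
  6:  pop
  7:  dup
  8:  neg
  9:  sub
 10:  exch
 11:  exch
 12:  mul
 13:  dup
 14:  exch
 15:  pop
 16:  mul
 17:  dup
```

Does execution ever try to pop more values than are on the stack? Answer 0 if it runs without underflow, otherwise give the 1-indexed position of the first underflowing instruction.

16

2    : [2]
3    : [2, 3]
mul  : [6]
dup  : [6, 6]
dup  : [6, 6, 6]
pop  : [6, 6]
dup  : [6, 6, 6]
neg  : [6, 6, -6]
sub  : [6, 12]
exch : [12, 6]
exch : [6, 12]
mul  : [72]
dup  : [72, 72]
exch : [72, 72]
pop  : [72]
mul  — needs 2 operands, stack has 1 → underflow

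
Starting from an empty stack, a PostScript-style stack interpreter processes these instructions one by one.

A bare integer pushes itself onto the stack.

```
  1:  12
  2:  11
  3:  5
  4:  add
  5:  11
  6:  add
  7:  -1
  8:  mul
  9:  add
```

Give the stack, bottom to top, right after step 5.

[12, 16, 11]

12   12
11   12 11
5    12 11 5
add  12 16
11   12 16 11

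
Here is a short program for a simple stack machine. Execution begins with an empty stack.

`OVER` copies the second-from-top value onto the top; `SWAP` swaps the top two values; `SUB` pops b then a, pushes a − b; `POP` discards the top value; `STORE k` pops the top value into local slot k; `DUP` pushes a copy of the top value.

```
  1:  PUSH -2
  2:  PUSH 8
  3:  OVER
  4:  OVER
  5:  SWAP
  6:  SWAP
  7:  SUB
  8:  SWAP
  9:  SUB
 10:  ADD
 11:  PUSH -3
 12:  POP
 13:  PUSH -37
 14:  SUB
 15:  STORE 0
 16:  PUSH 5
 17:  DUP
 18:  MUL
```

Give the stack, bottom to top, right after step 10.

PUSH -2 : -2
PUSH 8  : -2 8
OVER    : -2 8 -2
OVER    : -2 8 -2 8
SWAP    : -2 8 8 -2
SWAP    : -2 8 -2 8
SUB     : -2 8 -10
SWAP    : -2 -10 8
SUB     : -2 -18
ADD     : -20

[-20]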